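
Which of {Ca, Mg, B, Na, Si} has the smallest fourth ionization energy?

IE_4 is the cost of taking one more electron from the +3 cation: Ca³⁺ is already 1 electron into the core; Mg³⁺ is already 1 electron into the core; B³⁺ is the bare [He] core; Na³⁺ is already 2 electrons into the core; Si³⁺ still has 1 valence electron.
Pulling an electron out of a noble-gas core costs far more than removing a remaining valence electron, so Ca, Na, Mg and B sit at the high end of IE_4.
The numbers (kJ/mol): Ca 6491, Mg 10543, B 25026, Na 9543, Si 4356.
Hence IE_4: Si < Ca < Na < Mg < B.

Si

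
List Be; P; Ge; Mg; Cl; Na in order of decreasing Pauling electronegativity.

Be is in period 2, group 2; Na is in period 3, group 1; Mg is in period 3, group 2; P is in period 3, group 15; Cl is in period 3, group 17; Ge is in period 4, group 14.
EN rises left→right (higher Z_eff, smaller atoms) and falls top→bottom (larger, more shielded atoms).
These span different periods and groups, so the two trends combine.
Mg > Na: both are in period 3; the period trend gives Mg the larger value.
Be > Mg: Be sits above Mg in group 2, so the down-group effect alone puts Be higher.
Ge > Be: the two effects oppose for this pair; the across-period effect wins (2.01 vs 1.57).
P > Ge: relative to Ge, both the across-period and down-group shifts push P's electronegativity up.
Cl > P: both are in period 3; the period trend gives Cl the larger value.
For reference (Pauling): Be 1.57, Na 0.93, Mg 1.31, P 2.19, Cl 3.16, Ge 2.01.
So from highest to lowest: Cl > P > Ge > Be > Mg > Na.

Cl > P > Ge > Be > Mg > Na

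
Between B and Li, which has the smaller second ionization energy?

B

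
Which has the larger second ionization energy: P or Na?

Consider each +1 ion: P⁺ still has 4 valence electrons; Na⁺ is the bare [Ne] core.
Breaking into a closed-shell core is much more expensive than removing a leftover valence electron — Na has the largest IE_2 here.
The numbers (kJ/mol): P 1907, Na 4562.
So the second ionization energies run P < Na.

Na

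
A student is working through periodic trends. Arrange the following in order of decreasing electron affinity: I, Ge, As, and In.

Ge is in period 4, group 14; As is in period 4, group 15; In is in period 5, group 13; I is in period 5, group 17.
EA tends to increase across a period and decrease down a group, though the pattern is less regular than for IE or radius.
Here both period and group differ, so the two effects have to be weighed against each other.
As > In: both effects reinforce here, so As is clearly the higher of the two.
Ge > As: this pair runs against the simple trend — see the exception note.
I > Ge: period and group pull opposite ways; the across-period shift dominates (295 vs 119 kJ/mol).
Note the exception: Ge has a higher electron affinity than As, contrary to the simple trend — adding an electron to As's half-filled 4p³ is unfavourable, so Ge (4p²) has the more exothermic EA.
Approximate values (kJ/mol): Ge 119, As 78, In 29, I 295.
So from highest to lowest: I > Ge > As > In.

I > Ge > As > In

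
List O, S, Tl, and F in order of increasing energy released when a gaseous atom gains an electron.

Electron affinity generally becomes more exothermic across a period toward the halogens and less exothermic down a group.
These span different periods and groups, so the two trends combine.
O > Tl: relative to Tl, both the across-period and down-group shifts push O's electron affinity up.
S > O: this pair runs against the simple trend — see the exception note.
F > S: both effects reinforce here, so F is clearly the higher of the two.
Note the exception: S has a higher electron affinity than O, contrary to the simple trend — the compact 2p subshell of O repels the added electron more than S's larger 3p does.
Approximate values (kJ/mol): O 141, F 328, S 200, Tl 19.
So from lowest to highest: Tl < O < S < F.

Tl < O < S < F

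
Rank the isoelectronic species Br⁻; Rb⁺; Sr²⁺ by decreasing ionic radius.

Br⁻ > Rb⁺ > Sr²⁺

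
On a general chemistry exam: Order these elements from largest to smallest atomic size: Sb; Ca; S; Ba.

Ba, Ca, Sb, S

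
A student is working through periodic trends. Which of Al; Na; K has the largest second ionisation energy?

Consider each +1 ion: Al⁺ still has 2 valence electrons; Na⁺ is the bare [Ne] core; K⁺ is the bare [Ar] core.
Breaking into a closed-shell core is much more expensive than removing a leftover valence electron — K and Na have the largest IE_2 here.
Tabulated IE_2 (kJ/mol): Al 1817, Na 4562, K 3052.
Hence IE_2: Al < K < Na.

Na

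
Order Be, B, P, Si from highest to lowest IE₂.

B, P, Be, Si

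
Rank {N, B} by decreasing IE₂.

After 1 electron has been removed, what remains? N⁺ still has 4 valence electrons; B⁺ still has 2 valence electrons.
All are still removing valence electrons, so compare the +1 ions as you would atoms: IE_2 generally rises across a period (higher Z_eff) and falls down a group (larger shell), subject to the usual subshell exceptions.
Valence configurations: N⁺ [He]2s²2p², B⁺ [He]2s².
The numbers (kJ/mol): N 2856, B 2427.
Putting it together, IE_2: B < N.

N > B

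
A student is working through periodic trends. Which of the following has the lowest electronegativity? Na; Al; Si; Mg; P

Na is in period 3, group 1; Mg is in period 3, group 2; Al is in period 3, group 13; Si is in period 3, group 14; P is in period 3, group 15.
Electronegativity increases across a period and decreases down a group, tracking effective nuclear charge and atomic size.
All lie in period 3, so electronegativity increases left to right.
The lowest electronegativity among these belongs to Na.

Na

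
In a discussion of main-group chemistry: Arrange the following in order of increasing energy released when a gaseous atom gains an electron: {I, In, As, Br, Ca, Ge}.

Ca, In, As, Ge, I, Br

Atoms with high Z_eff and room in the valence shell (especially the halogens) have the most exothermic electron affinities.
Neither a single period nor a single group — weigh both effects.
In > Ca: period and group pull opposite ways; the across-period shift dominates (29 vs 2 kJ/mol).
As > In: both effects reinforce here, so As is clearly the higher of the two.
Ge > As: this pair runs against the simple trend — see the exception note.
I > Ge: the two effects oppose for this pair; the across-period effect wins (295 vs 119 kJ/mol).
Br > I: they share group 17; the group trend gives Br the larger value.
Note the exception: Ge has a higher electron affinity than As, contrary to the simple trend — adding an electron to As's half-filled 4p³ is unfavourable, so Ge (4p²) has the more exothermic EA.
Tabulated electron affinity (kJ/mol): Ca 2, Ge 119, As 78, Br 325, In 29, I 295.
So from lowest to highest: Ca < In < As < Ge < I < Br.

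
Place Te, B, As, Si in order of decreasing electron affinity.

Te > Si > As > B

B is in period 2, group 13; Si is in period 3, group 14; As is in period 4, group 15; Te is in period 5, group 16.
EA tends to increase across a period and decrease down a group, though the pattern is less regular than for IE or radius.
A diagonal step moves right (one effect) and down (the opposite effect) at once.
As > B: the two effects oppose for this pair; the across-period effect wins (78 vs 27 kJ/mol).
Si > As: the two effects oppose for this pair; the down-group effect wins (134 vs 78 kJ/mol).
Te > Si: the two effects oppose for this pair; the across-period effect wins (190 vs 134 kJ/mol).
Tabulated electron affinity (kJ/mol): B 27, Si 134, As 78, Te 190.
So from highest to lowest: Te > Si > As > B.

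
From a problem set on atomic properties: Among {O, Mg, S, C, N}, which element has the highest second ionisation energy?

O

Consider each +1 ion: O⁺ still has 5 valence electrons; Mg⁺ still has 1 valence electron; S⁺ still has 5 valence electrons; C⁺ still has 3 valence electrons; N⁺ still has 4 valence electrons.
All are still removing valence electrons, so compare the +1 ions as you would atoms: IE_2 generally rises across a period (higher Z_eff) and falls down a group (larger shell), subject to the usual subshell exceptions.
Valence configurations: O⁺ [He]2s²2p³, Mg⁺ [Ne]3s¹, S⁺ [Ne]3s²3p³, C⁺ [He]2s²2p¹, N⁺ [He]2s²2p².
Tabulated IE_2 (kJ/mol): O 3388, Mg 1451, S 2252, C 2353, N 2856.
Overall IE_2 order: Mg < S < C < N < O.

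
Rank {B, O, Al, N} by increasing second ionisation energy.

Al < B < N < O

The second ionization energy removes an electron from the +1 ion. For each element: B⁺ still has 2 valence electrons; O⁺ still has 5 valence electrons; Al⁺ still has 2 valence electrons; N⁺ still has 4 valence electrons.
All are still removing valence electrons, so compare the +1 ions as you would atoms: IE_2 generally rises across a period (higher Z_eff) and falls down a group (larger shell), subject to the usual subshell exceptions.
Valence configurations: B⁺ [He]2s², O⁺ [He]2s²2p³, Al⁺ [Ne]3s², N⁺ [He]2s²2p².
The numbers (kJ/mol): B 2427, O 3388, Al 1817, N 2856.
Overall IE_2 order: Al < B < N < O.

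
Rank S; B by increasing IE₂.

After 1 electron has been removed, what remains? S⁺ still has 5 valence electrons; B⁺ still has 2 valence electrons.
All are still removing valence electrons, so compare the +1 ions as you would atoms: IE_2 generally rises across a period (higher Z_eff) and falls down a group (larger shell), subject to the usual subshell exceptions.
Valence configurations: S⁺ [Ne]3s²3p³, B⁺ [He]2s².
Tabulated IE_2 (kJ/mol): S 2252, B 2427.
Putting it together, IE_2: S < B.

S < B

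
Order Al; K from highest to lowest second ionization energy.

K > Al

IE_2 is the cost of taking one more electron from the +1 cation: Al⁺ still has 2 valence electrons; K⁺ is the bare [Ar] core.
Pulling an electron out of a noble-gas core costs far more than removing a remaining valence electron, so K sits at the high end of IE_2.
Approximate IE_2 values (kJ/mol): Al 1817, K 3052.
So the second ionization energies run Al < K.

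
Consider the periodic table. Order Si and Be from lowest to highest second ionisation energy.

Consider each +1 ion: Si⁺ still has 3 valence electrons; Be⁺ still has 1 valence electron.
All are still removing valence electrons, so compare the +1 ions as you would atoms: IE_2 generally rises across a period (higher Z_eff) and falls down a group (larger shell), subject to the usual subshell exceptions.
Valence configurations: Si⁺ [Ne]3s²3p¹, Be⁺ [He]2s¹.
Approximate IE_2 values (kJ/mol): Si 1577, Be 1757.
Overall IE_2 order: Si < Be.

Si < Be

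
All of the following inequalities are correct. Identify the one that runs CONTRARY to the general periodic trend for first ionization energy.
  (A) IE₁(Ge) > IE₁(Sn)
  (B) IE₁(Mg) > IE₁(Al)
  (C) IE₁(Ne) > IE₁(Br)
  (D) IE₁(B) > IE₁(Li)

The general trend: first ionization energy increases across a period and decreases down a group.
(A) Ge (period 4, group 14) vs Sn (period 5, group 14): the stated order agrees with the simple trend.
(B) Mg (period 3, group 2) vs Al (period 3, group 13): the stated order contradicts the simple trend.
(C) Ne (period 2, group 18) vs Br (period 4, group 17): the stated order agrees with the simple trend.
(D) B (period 2, group 13) vs Li (period 2, group 1): the stated order agrees with the simple trend.
The exception is (B): Al's single 3p electron is easier to remove than one from Mg's filled 3s².

(B)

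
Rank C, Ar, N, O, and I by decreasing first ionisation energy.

C is in period 2, group 14; N is in period 2, group 15; O is in period 2, group 16; Ar is in period 3, group 18; I is in period 5, group 17.
First ionization energy rises across a period (greater Z_eff holds electrons more tightly) and falls down a group (valence electrons are farther from the nucleus).
Neither a single period nor a single group — weigh both effects.
C > I: the two effects oppose for this pair; the down-group effect wins (1086 vs 1008 kJ/mol).
O > C: both are in period 2; the period trend gives O the larger value.
N > O: this pair runs against the simple trend — see the exception note.
Ar > N: the two effects oppose for this pair; the across-period effect wins (1521 vs 1402 kJ/mol).
Note the exception: N has a higher first ionization energy than O, contrary to the simple trend — pairing an electron in O's 2p⁴ costs repulsion energy, so O ionizes more easily than half-filled N (2p³).
Tabulated first ionization energy (kJ/mol): C 1086, N 1402, O 1314, Ar 1521, I 1008.
So from highest to lowest: Ar > N > O > C > I.

Ar > N > O > C > I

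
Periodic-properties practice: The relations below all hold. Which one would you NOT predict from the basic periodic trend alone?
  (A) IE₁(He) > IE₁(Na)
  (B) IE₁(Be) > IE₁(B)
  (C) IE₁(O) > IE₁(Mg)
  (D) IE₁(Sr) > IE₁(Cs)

(B)

The general trend: first ionisation energy increases across a period and decreases down a group.
(A) He (period 1, group 18) vs Na (period 3, group 1): the stated order agrees with the simple trend.
(B) Be (period 2, group 2) vs B (period 2, group 13): the stated order contradicts the simple trend.
(C) O (period 2, group 16) vs Mg (period 3, group 2): the stated order agrees with the simple trend.
(D) Sr (period 5, group 2) vs Cs (period 6, group 1): the stated order agrees with the simple trend.
The exception is (B): removing B's lone 2p electron is easier than breaking Be's filled 2s².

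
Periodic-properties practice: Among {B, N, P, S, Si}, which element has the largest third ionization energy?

The third ionization energy removes an electron from the +2 ion. For each element: B²⁺ still has 1 valence electron; N²⁺ still has 3 valence electrons; P²⁺ still has 3 valence electrons; S²⁺ still has 4 valence electrons; Si²⁺ still has 2 valence electrons.
All are still removing valence electrons, so compare the +2 ions as you would atoms: IE_3 generally rises across a period (higher Z_eff) and falls down a group (larger shell), subject to the usual subshell exceptions.
Valence configurations: B²⁺ [He]2s¹, N²⁺ [He]2s²2p¹, P²⁺ [Ne]3s²3p¹, S²⁺ [Ne]3s²3p², Si²⁺ [Ne]3s².
P²⁺ loses a lone 3p electron whereas Si²⁺ must break into a filled 3s² pair, so IE_3(Si) > IE_3(P) even though P has the higher nuclear charge.
Tabulated IE_3 (kJ/mol): B 3660, N 4578, P 2914, S 3357, Si 3232.
Putting it together, IE_3: P < Si < S < B < N.

N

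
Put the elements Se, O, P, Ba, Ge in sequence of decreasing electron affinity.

Se > O > Ge > P > Ba

O is in period 2, group 16; P is in period 3, group 15; Ge is in period 4, group 14; Se is in period 4, group 16; Ba is in period 6, group 2.
Adding an electron releases more energy for atoms nearer the top right (short of the noble gases).
These span different periods and groups, so the two trends combine.
P > Ba: relative to Ba, both the across-period and down-group shifts push P's electron affinity up.
Ge > P: this pair runs against the simple trend — see the exception note.
O > Ge: relative to Ge, both the across-period and down-group shifts push O's electron affinity up.
Se > O: this pair runs against the simple trend — see the exception note.
Note the exception: Ge has a higher electron affinity than P, contrary to the simple trend — adding an electron to P's half-filled np³ subshell costs electron-pairing energy.
Note the exception: Se has a higher electron affinity than O, contrary to the simple trend — O's compact 2p subshell gives strong electron–electron repulsion on the added electron.
Approximate values (kJ/mol): O 141, P 72, Ge 119, Se 195, Ba 14.
So from highest to lowest: Se > O > Ge > P > Ba.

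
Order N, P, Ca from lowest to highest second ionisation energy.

The second ionization energy removes an electron from the +1 ion. For each element: N⁺ still has 4 valence electrons; P⁺ still has 4 valence electrons; Ca⁺ still has 1 valence electron.
All are still removing valence electrons, so compare the +1 ions as you would atoms: IE_2 generally rises across a period (higher Z_eff) and falls down a group (larger shell), subject to the usual subshell exceptions.
Valence configurations: N⁺ [He]2s²2p², P⁺ [Ne]3s²3p², Ca⁺ [Ar]4s¹.
Tabulated IE_2 (kJ/mol): N 2856, P 1907, Ca 1145.
So the second ionization energies run Ca < P < N.

Ca < P < N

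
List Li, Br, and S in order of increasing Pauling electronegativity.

Li, S, Br

Li is in period 2, group 1; S is in period 3, group 16; Br is in period 4, group 17.
EN rises left→right (higher Z_eff, smaller atoms) and falls top→bottom (larger, more shielded atoms).
Here both period and group differ, so the two effects have to be weighed against each other.
S > Li: the two effects oppose for this pair; the across-period effect wins (2.58 vs 0.98).
Br > S: the two effects oppose for this pair; the across-period effect wins (2.96 vs 2.58).
Approximate values (Pauling): Li 0.98, S 2.58, Br 2.96.
So from lowest to highest: Li < S < Br.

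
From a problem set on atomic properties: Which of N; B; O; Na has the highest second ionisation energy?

IE_2 is the cost of taking one more electron from the +1 cation: N⁺ still has 4 valence electrons; B⁺ still has 2 valence electrons; O⁺ still has 5 valence electrons; Na⁺ is the bare [Ne] core.
Core electrons are held far more tightly than valence electrons, so Na tops the IE_2 order.
Valence configurations: N⁺ [He]2s²2p², B⁺ [He]2s², O⁺ [He]2s²2p³.
Approximate IE_2 values (kJ/mol): N 2856, B 2427, O 3388, Na 4562.
Putting it together, IE_2: B < N < O < Na.

Na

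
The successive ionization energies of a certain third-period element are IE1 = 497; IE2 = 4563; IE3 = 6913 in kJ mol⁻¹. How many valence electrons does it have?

Look for the largest jump between consecutive ionization energies: IE2/IE1 ≈ 9.2, far larger than any earlier ratio.
That jump marks the point where a core electron is being removed. So the atom has 1 valence electron.

1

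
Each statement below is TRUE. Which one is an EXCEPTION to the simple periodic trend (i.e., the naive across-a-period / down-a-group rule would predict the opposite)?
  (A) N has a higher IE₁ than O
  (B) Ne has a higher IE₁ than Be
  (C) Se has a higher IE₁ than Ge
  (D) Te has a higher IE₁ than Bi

(A)

The general trend: IE₁ increases across a period and decreases down a group.
(A) N (period 2, group 15) vs O (period 2, group 16): the stated order contradicts the simple trend.
(B) Ne (period 2, group 18) vs Be (period 2, group 2): the stated order agrees with the simple trend.
(C) Se (period 4, group 16) vs Ge (period 4, group 14): the stated order agrees with the simple trend.
(D) Te (period 5, group 16) vs Bi (period 6, group 15): the stated order agrees with the simple trend.
The exception is (A): pairing an electron in O's 2p⁴ costs repulsion energy, so O ionizes more easily than half-filled N (2p³).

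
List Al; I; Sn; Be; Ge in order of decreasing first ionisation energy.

First ionization energy rises across a period (greater Z_eff holds electrons more tightly) and falls down a group (valence electrons are farther from the nucleus).
Neither a single period nor a single group — weigh both effects.
Sn > Al: the two effects oppose for this pair; the across-period effect wins (709 vs 578 kJ/mol).
Ge > Sn: Ge sits above Sn in group 14, so the down-group effect alone puts Ge higher.
Be > Ge: period and group pull opposite ways; the down-group shift dominates (900 vs 762 kJ/mol).
I > Be: period and group pull opposite ways; the across-period shift dominates (1008 vs 900 kJ/mol).
Tabulated first ionization energy (kJ/mol): Be 900, Al 578, Ge 762, Sn 709, I 1008.
So from highest to lowest: I > Be > Ge > Sn > Al.

I > Be > Ge > Sn > Al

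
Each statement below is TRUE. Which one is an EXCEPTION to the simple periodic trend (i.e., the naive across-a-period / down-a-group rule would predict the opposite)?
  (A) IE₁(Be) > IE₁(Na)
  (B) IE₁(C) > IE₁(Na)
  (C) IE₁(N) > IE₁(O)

(C)

The general trend: IE₁ increases across a period and decreases down a group.
(A) Be (period 2, group 2) vs Na (period 3, group 1): the stated order agrees with the simple trend.
(B) C (period 2, group 14) vs Na (period 3, group 1): the stated order agrees with the simple trend.
(C) N (period 2, group 15) vs O (period 2, group 16): the stated order contradicts the simple trend.
The exception is (C): pairing an electron in O's 2p⁴ costs repulsion energy, so O ionizes more easily than half-filled N (2p³).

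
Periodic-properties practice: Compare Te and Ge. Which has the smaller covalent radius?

Ge

Ge is in period 4, group 14; Te is in period 5, group 16.
Moving right in a period, electrons are added to the same shell under a stronger nuclear pull, so atoms get smaller; moving down, a new shell is opened and atoms get larger.
Neither a single period nor a single group — weigh both effects.
Te > Ge: the two effects oppose for this pair; the down-group effect wins (136 vs 121 pm).
Approximate values (pm): Ge 121, Te 136.
So Ge has the smaller covalent radius (Ge < Te).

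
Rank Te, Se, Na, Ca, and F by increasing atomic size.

Moving right in a period, electrons are added to the same shell under a stronger nuclear pull, so atoms get smaller; moving down, a new shell is opened and atoms get larger.
Neither a single period nor a single group — weigh both effects.
Se > F: both effects reinforce here, so Se is clearly the larger of the two.
Te > Se: they share group 16; the group trend gives Te the larger value.
Na > Te: the two effects oppose for this pair; the across-period effect wins (155 vs 136 pm).
Ca > Na: the two effects oppose for this pair; the down-group effect wins (171 vs 155 pm).
Approximate values (pm): F 64, Na 155, Ca 171, Se 116, Te 136.
So from smallest to largest: F < Se < Te < Na < Ca.

F, Se, Te, Na, Ca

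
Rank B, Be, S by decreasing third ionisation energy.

Be > B > S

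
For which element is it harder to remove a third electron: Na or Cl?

Na

IE_3 is the cost of taking one more electron from the +2 cation: Na²⁺ is already 1 electron into the core; Cl²⁺ still has 5 valence electrons.
Breaking into a closed-shell core is much more expensive than removing a leftover valence electron — Na has the largest IE_3 here.
The numbers (kJ/mol): Na 6910, Cl 3822.
Putting it together, IE_3: Cl < Na.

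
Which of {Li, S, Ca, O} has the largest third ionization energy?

Li

Consider each +2 ion: Li²⁺ is already 1 electron into the core; S²⁺ still has 4 valence electrons; Ca²⁺ is the bare [Ar] core; O²⁺ still has 4 valence electrons.
Usually core removal costs more than valence removal, but here the competition is close: a tightly held n=2 valence electron can cost more to remove than an n=3 core electron, so the actual values have to decide it.
Valence configurations: S²⁺ [Ne]3s²3p², O²⁺ [He]2s²2p².
Tabulated IE_3 (kJ/mol): Li 11815, S 3357, Ca 4912, O 5300.
So the third ionization energies run S < Ca < O < Li.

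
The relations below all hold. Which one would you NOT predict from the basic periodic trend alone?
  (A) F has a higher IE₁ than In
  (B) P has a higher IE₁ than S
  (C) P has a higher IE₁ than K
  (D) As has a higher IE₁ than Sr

(B)

The general trend: IE₁ increases across a period and decreases down a group.
(A) F (period 2, group 17) vs In (period 5, group 13): the stated order agrees with the simple trend.
(B) P (period 3, group 15) vs S (period 3, group 16): the stated order contradicts the simple trend.
(C) P (period 3, group 15) vs K (period 4, group 1): the stated order agrees with the simple trend.
(D) As (period 4, group 15) vs Sr (period 5, group 2): the stated order agrees with the simple trend.
The exception is (B): S (3p⁴) ionizes more easily than half-filled P (3p³) because the paired 3p electron in S is pushed out by e⁻–e⁻ repulsion.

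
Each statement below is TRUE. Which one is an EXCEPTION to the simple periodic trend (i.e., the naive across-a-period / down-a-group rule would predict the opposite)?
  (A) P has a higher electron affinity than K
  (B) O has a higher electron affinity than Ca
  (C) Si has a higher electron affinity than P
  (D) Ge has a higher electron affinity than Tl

The general trend: electron affinity increases across a period and decreases down a group.
(A) P (period 3, group 15) vs K (period 4, group 1): the stated order agrees with the simple trend.
(B) O (period 2, group 16) vs Ca (period 4, group 2): the stated order agrees with the simple trend.
(C) Si (period 3, group 14) vs P (period 3, group 15): the stated order contradicts the simple trend.
(D) Ge (period 4, group 14) vs Tl (period 6, group 13): the stated order agrees with the simple trend.
The exception is (C): adding an electron to P's half-filled 3p³ is unfavourable, so Si (3p²) has the more exothermic EA.

(C)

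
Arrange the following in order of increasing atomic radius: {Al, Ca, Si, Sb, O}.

O, Si, Al, Sb, Ca

O is in period 2, group 16; Al is in period 3, group 13; Si is in period 3, group 14; Ca is in period 4, group 2; Sb is in period 5, group 15.
Radius decreases left→right (rising Z_eff, same n) and increases top→bottom (higher n).
Here both period and group differ, so the two effects have to be weighed against each other.
Si > O: both effects reinforce here, so Si is clearly the larger of the two.
Al > Si: Al lies to the left of Si in period 3, so the across-period effect alone puts Al larger.
Sb > Al: period and group pull opposite ways; the down-group shift dominates (140 vs 126 pm).
Ca > Sb: period and group pull opposite ways; the across-period shift dominates (171 vs 140 pm).
Approximate values (pm): O 63, Al 126, Si 116, Ca 171, Sb 140.
So from smallest to largest: O < Si < Al < Sb < Ca.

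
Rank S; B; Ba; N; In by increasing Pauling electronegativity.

B is in period 2, group 13; N is in period 2, group 15; S is in period 3, group 16; In is in period 5, group 13; Ba is in period 6, group 2.
EN rises left→right (higher Z_eff, smaller atoms) and falls top→bottom (larger, more shielded atoms).
Here both period and group differ, so the two effects have to be weighed against each other.
In > Ba: relative to Ba, both the across-period and down-group shifts push In's electronegativity up.
B > In: they share group 13; the group trend gives B the larger value.
S > B: the two effects oppose for this pair; the across-period effect wins (2.58 vs 2.04).
N > S: the two effects oppose for this pair; the down-group effect wins (3.04 vs 2.58).
Tabulated electronegativity (Pauling): B 2.04, N 3.04, S 2.58, In 1.78, Ba 0.89.
So from lowest to highest: Ba < In < B < S < N.

Ba, In, B, S, N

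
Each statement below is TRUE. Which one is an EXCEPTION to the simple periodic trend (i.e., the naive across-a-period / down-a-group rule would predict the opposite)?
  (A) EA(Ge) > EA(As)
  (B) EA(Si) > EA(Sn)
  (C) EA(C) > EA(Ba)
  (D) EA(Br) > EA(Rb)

(A)

The general trend: electron affinity increases across a period and decreases down a group.
(A) Ge (period 4, group 14) vs As (period 4, group 15): the stated order contradicts the simple trend.
(B) Si (period 3, group 14) vs Sn (period 5, group 14): the stated order agrees with the simple trend.
(C) C (period 2, group 14) vs Ba (period 6, group 2): the stated order agrees with the simple trend.
(D) Br (period 4, group 17) vs Rb (period 5, group 1): the stated order agrees with the simple trend.
The exception is (A): adding an electron to As's half-filled 4p³ is unfavourable, so Ge (4p²) has the more exothermic EA.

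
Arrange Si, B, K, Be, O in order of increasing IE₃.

Si < B < K < O < Be

IE_3 is the cost of taking one more electron from the +2 cation: Si²⁺ still has 2 valence electrons; B²⁺ still has 1 valence electron; K²⁺ is already 1 electron into the core; Be²⁺ is the bare [He] core; O²⁺ still has 4 valence electrons.
Usually core removal costs more than valence removal, but here the competition is close: a tightly held n=2 valence electron can cost more to remove than an n=3 core electron, so the actual values have to decide it.
Valence configurations: Si²⁺ [Ne]3s², B²⁺ [He]2s¹, O²⁺ [He]2s²2p².
Approximate IE_3 values (kJ/mol): Si 3232, B 3660, K 4420, Be 14849, O 5300.
So the third ionization energies run Si < B < K < O < Be.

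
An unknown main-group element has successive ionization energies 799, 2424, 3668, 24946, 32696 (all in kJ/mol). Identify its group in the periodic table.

Look for the largest jump between consecutive ionization energies: IE4/IE3 ≈ 6.8, far larger than any earlier ratio.
That jump marks the point where a core electron is being removed. So the atom has 3 valence electrons.
A main-group element with 3 valence electrons is in group 13.

Group 13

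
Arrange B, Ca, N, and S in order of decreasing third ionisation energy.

IE_3 is the cost of taking one more electron from the +2 cation: B²⁺ still has 1 valence electron; Ca²⁺ is the bare [Ar] core; N²⁺ still has 3 valence electrons; S²⁺ still has 4 valence electrons.
Pulling an electron out of a noble-gas core costs far more than removing a remaining valence electron, so Ca sits at the high end of IE_3.
Valence configurations: B²⁺ [He]2s¹, N²⁺ [He]2s²2p¹, S²⁺ [Ne]3s²3p².
Tabulated IE_3 (kJ/mol): B 3660, Ca 4912, N 4578, S 3357.
Hence IE_3: S < B < N < Ca.

Ca, N, B, S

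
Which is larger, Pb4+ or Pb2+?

Both ions have Z = 82 protons, but Pb4+ has lost more electrons, so its remaining electrons feel a larger effective nuclear charge per electron and are pulled in more tightly.
Higher positive charge → smaller ion, so Pb2+ > Pb4+.

Pb2+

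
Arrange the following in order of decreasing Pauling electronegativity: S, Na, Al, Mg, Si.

S > Si > Al > Mg > Na

Na is in period 3, group 1; Mg is in period 3, group 2; Al is in period 3, group 13; Si is in period 3, group 14; S is in period 3, group 16.
Atoms toward the upper right of the periodic table pull bonding electrons most strongly.
All lie in period 3, so electronegativity increases left to right.
So from highest to lowest: S > Si > Al > Mg > Na.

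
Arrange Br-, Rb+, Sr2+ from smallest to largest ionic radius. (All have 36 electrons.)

Sr2+, Rb+, Br-

All of these have 36 electrons, so size is governed by nuclear charge alone: the more protons, the stronger the pull on the same electron cloud, and the smaller the ion.
Nuclear charges: Sr2+ (Z=38), Rb+ (Z=37), Br- (Z=35).
Smallest to largest: Sr2+ < Rb+ < Br-.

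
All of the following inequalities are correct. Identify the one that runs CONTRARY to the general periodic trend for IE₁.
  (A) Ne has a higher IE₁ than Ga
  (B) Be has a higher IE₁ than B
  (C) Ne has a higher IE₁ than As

(B)

The general trend: IE₁ increases across a period and decreases down a group.
(A) Ne (period 2, group 18) vs Ga (period 4, group 13): the stated order agrees with the simple trend.
(B) Be (period 2, group 2) vs B (period 2, group 13): the stated order contradicts the simple trend.
(C) Ne (period 2, group 18) vs As (period 4, group 15): the stated order agrees with the simple trend.
The exception is (B): removing B's lone 2p electron is easier than breaking Be's filled 2s².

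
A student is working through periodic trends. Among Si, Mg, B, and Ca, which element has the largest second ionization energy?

IE_2 is the cost of taking one more electron from the +1 cation: Si⁺ still has 3 valence electrons; Mg⁺ still has 1 valence electron; B⁺ still has 2 valence electrons; Ca⁺ still has 1 valence electron.
All are still removing valence electrons, so compare the +1 ions as you would atoms: IE_2 generally rises across a period (higher Z_eff) and falls down a group (larger shell), subject to the usual subshell exceptions.
Valence configurations: Si⁺ [Ne]3s²3p¹, Mg⁺ [Ne]3s¹, B⁺ [He]2s², Ca⁺ [Ar]4s¹.
The numbers (kJ/mol): Si 1577, Mg 1451, B 2427, Ca 1145.
Hence IE_2: Ca < Mg < Si < B.

B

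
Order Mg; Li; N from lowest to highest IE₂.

Mg < N < Li

Consider each +1 ion: Mg⁺ still has 1 valence electron; Li⁺ is the bare [He] core; N⁺ still has 4 valence electrons.
Pulling an electron out of a noble-gas core costs far more than removing a remaining valence electron, so Li sits at the high end of IE_2.
Valence configurations: Mg⁺ [Ne]3s¹, N⁺ [He]2s²2p².
The numbers (kJ/mol): Mg 1451, Li 7298, N 2856.
So the second ionization energies run Mg < N < Li.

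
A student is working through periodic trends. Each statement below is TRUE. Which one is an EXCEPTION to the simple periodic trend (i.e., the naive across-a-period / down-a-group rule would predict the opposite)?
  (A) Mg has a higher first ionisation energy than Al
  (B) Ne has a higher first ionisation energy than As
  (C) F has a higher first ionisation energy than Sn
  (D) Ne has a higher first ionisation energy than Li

The general trend: first ionisation energy increases across a period and decreases down a group.
(A) Mg (period 3, group 2) vs Al (period 3, group 13): the stated order contradicts the simple trend.
(B) Ne (period 2, group 18) vs As (period 4, group 15): the stated order agrees with the simple trend.
(C) F (period 2, group 17) vs Sn (period 5, group 14): the stated order agrees with the simple trend.
(D) Ne (period 2, group 18) vs Li (period 2, group 1): the stated order agrees with the simple trend.
The exception is (A): Al's single 3p electron is easier to remove than one from Mg's filled 3s².

(A)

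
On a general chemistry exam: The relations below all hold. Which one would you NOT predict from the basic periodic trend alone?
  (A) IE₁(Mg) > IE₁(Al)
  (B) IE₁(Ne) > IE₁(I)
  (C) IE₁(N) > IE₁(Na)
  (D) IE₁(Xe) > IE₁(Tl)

The general trend: first ionisation energy increases across a period and decreases down a group.
(A) Mg (period 3, group 2) vs Al (period 3, group 13): the stated order contradicts the simple trend.
(B) Ne (period 2, group 18) vs I (period 5, group 17): the stated order agrees with the simple trend.
(C) N (period 2, group 15) vs Na (period 3, group 1): the stated order agrees with the simple trend.
(D) Xe (period 5, group 18) vs Tl (period 6, group 13): the stated order agrees with the simple trend.
The exception is (A): Al's single 3p electron is easier to remove than one from Mg's filled 3s².

(A)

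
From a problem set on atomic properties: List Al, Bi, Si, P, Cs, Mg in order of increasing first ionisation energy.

Removing the outermost electron gets harder across a period and easier down a group.
Neither a single period nor a single group — weigh both effects.
Al > Cs: both effects reinforce here, so Al is clearly the higher of the two.
Bi > Al: the two effects oppose for this pair; the across-period effect wins (703 vs 578 kJ/mol).
Mg > Bi: period and group pull opposite ways; the down-group shift dominates (738 vs 703 kJ/mol).
Si > Mg: both are in period 3; the period trend gives Si the larger value.
P > Si: both are in period 3; the period trend gives P the larger value.
Note the exception: Mg has a higher first ionization energy than Al, contrary to the simple trend — Al's single 3p electron is easier to remove than one from Mg's filled 3s².
Approximate values (kJ/mol): Mg 738, Al 578, Si 786, P 1012, Cs 376, Bi 703.
So from lowest to highest: Cs < Al < Bi < Mg < Si < P.

Cs < Al < Bi < Mg < Si < P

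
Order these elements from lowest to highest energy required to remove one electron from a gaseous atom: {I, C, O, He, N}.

I < C < O < N < He

Removing the outermost electron gets harder across a period and easier down a group.
Neither a single period nor a single group — weigh both effects.
C > I: the two effects oppose for this pair; the down-group effect wins (1086 vs 1008 kJ/mol).
O > C: both are in period 2; the period trend gives O the larger value.
N > O: this pair runs against the simple trend — see the exception note.
He > N: relative to N, both the across-period and down-group shifts push He's first ionization energy up.
Note the exception: N has a higher first ionization energy than O, contrary to the simple trend — pairing an electron in O's 2p⁴ costs repulsion energy, so O ionizes more easily than half-filled N (2p³).
Approximate values (kJ/mol): He 2372, C 1086, N 1402, O 1314, I 1008.
So from lowest to highest: I < C < O < N < He.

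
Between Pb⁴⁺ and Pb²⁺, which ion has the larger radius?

Pb²⁺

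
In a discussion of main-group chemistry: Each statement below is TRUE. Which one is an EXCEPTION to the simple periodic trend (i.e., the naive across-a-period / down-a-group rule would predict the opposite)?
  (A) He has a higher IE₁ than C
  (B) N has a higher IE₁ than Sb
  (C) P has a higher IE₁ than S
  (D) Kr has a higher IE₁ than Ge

(C)

The general trend: IE₁ increases across a period and decreases down a group.
(A) He (period 1, group 18) vs C (period 2, group 14): the stated order agrees with the simple trend.
(B) N (period 2, group 15) vs Sb (period 5, group 15): the stated order agrees with the simple trend.
(C) P (period 3, group 15) vs S (period 3, group 16): the stated order contradicts the simple trend.
(D) Kr (period 4, group 18) vs Ge (period 4, group 14): the stated order agrees with the simple trend.
The exception is (C): S (3p⁴) ionizes more easily than half-filled P (3p³) because the paired 3p electron in S is pushed out by e⁻–e⁻ repulsion.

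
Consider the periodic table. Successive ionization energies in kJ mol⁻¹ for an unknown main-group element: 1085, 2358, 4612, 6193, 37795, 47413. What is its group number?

Look for the largest jump between consecutive ionization energies: IE5/IE4 ≈ 6.1, far larger than any earlier ratio.
That jump marks the point where a core electron is being removed. So the atom has 4 valence electrons.
A main-group element with 4 valence electrons is in group 14.

Group 14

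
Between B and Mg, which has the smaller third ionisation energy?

B

IE_3 is the cost of taking one more electron from the +2 cation: B²⁺ still has 1 valence electron; Mg²⁺ is the bare [Ne] core.
Breaking into a closed-shell core is much more expensive than removing a leftover valence electron — Mg has the largest IE_3 here.
Tabulated IE_3 (kJ/mol): B 3660, Mg 7733.
Putting it together, IE_3: B < Mg.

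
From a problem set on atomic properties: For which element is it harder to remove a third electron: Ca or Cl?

Ca

After 2 electrons have been removed, what remains? Ca²⁺ is the bare [Ar] core; Cl²⁺ still has 5 valence electrons.
Core electrons are held far more tightly than valence electrons, so Ca tops the IE_3 order.
Tabulated IE_3 (kJ/mol): Ca 4912, Cl 3822.
Overall IE_3 order: Cl < Ca.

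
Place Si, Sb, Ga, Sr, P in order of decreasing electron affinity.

Electron affinity generally becomes more exothermic across a period toward the halogens and less exothermic down a group.
Neither a single period nor a single group — weigh both effects.
Ga > Sr: relative to Sr, both the across-period and down-group shifts push Ga's electron affinity up.
P > Ga: both effects reinforce here, so P is clearly the higher of the two.
Sb > P: this pair runs against the simple trend — see the exception note.
Si > Sb: the two effects oppose for this pair; the down-group effect wins (134 vs 103 kJ/mol).
Note the exception: Sb has a higher electron affinity than P, contrary to the simple trend — both are half-filled np³, but the pairing/repulsion penalty for the added electron shrinks as the p orbitals become larger and more diffuse down the group, and for Sb that outweighs the weaker nuclear attraction.
Note the exception: Si has a higher electron affinity than P, contrary to the simple trend — adding an electron to P's half-filled 3p³ is unfavourable, so Si (3p²) has the more exothermic EA.
For reference (kJ/mol): Si 134, P 72, Ga 29, Sr 5, Sb 103.
So from highest to lowest: Si > Sb > P > Ga > Sr.

Si, Sb, P, Ga, Sr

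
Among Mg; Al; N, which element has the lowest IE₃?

Al

The third ionization energy removes an electron from the +2 ion. For each element: Mg²⁺ is the bare [Ne] core; Al²⁺ still has 1 valence electron; N²⁺ still has 3 valence electrons.
Pulling an electron out of a noble-gas core costs far more than removing a remaining valence electron, so Mg sits at the high end of IE_3.
Valence configurations: Al²⁺ [Ne]3s¹, N²⁺ [He]2s²2p¹.
The numbers (kJ/mol): Mg 7733, Al 2745, N 4578.
Overall IE_3 order: Al < N < Mg.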